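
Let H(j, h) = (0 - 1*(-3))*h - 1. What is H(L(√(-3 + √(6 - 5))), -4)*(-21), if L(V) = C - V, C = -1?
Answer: 273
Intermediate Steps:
L(V) = -1 - V
H(j, h) = -1 + 3*h (H(j, h) = (0 + 3)*h - 1 = 3*h - 1 = -1 + 3*h)
H(L(√(-3 + √(6 - 5))), -4)*(-21) = (-1 + 3*(-4))*(-21) = (-1 - 12)*(-21) = -13*(-21) = 273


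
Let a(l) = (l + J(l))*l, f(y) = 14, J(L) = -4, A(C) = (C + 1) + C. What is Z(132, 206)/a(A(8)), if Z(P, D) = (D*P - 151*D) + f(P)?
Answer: -300/17 ≈ -17.647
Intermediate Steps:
A(C) = 1 + 2*C (A(C) = (1 + C) + C = 1 + 2*C)
Z(P, D) = 14 - 151*D + D*P (Z(P, D) = (D*P - 151*D) + 14 = (-151*D + D*P) + 14 = 14 - 151*D + D*P)
a(l) = l*(-4 + l) (a(l) = (l - 4)*l = (-4 + l)*l = l*(-4 + l))
Z(132, 206)/a(A(8)) = (14 - 151*206 + 206*132)/(((1 + 2*8)*(-4 + (1 + 2*8)))) = (14 - 31106 + 27192)/(((1 + 16)*(-4 + (1 + 16)))) = -3900*1/(17*(-4 + 17)) = -3900/(17*13) = -3900/221 = -3900*1/221 = -300/17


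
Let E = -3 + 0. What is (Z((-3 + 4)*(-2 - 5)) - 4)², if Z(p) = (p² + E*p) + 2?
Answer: 4624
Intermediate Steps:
E = -3
Z(p) = 2 + p² - 3*p (Z(p) = (p² - 3*p) + 2 = 2 + p² - 3*p)
(Z((-3 + 4)*(-2 - 5)) - 4)² = ((2 + ((-3 + 4)*(-2 - 5))² - 3*(-3 + 4)*(-2 - 5)) - 4)² = ((2 + (1*(-7))² - 3*(-7)) - 4)² = ((2 + (-7)² - 3*(-7)) - 4)² = ((2 + 49 + 21) - 4)² = (72 - 4)² = 68² = 4624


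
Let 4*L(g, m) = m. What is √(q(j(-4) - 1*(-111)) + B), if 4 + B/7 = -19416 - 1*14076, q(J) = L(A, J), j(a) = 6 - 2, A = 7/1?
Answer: 3*I*√104197/2 ≈ 484.19*I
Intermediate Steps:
A = 7 (A = 7*1 = 7)
j(a) = 4
L(g, m) = m/4
q(J) = J/4
B = -234472 (B = -28 + 7*(-19416 - 1*14076) = -28 + 7*(-19416 - 14076) = -28 + 7*(-33492) = -28 - 234444 = -234472)
√(q(j(-4) - 1*(-111)) + B) = √((4 - 1*(-111))/4 - 234472) = √((4 + 111)/4 - 234472) = √((¼)*115 - 234472) = √(115/4 - 234472) = √(-937773/4) = 3*I*√104197/2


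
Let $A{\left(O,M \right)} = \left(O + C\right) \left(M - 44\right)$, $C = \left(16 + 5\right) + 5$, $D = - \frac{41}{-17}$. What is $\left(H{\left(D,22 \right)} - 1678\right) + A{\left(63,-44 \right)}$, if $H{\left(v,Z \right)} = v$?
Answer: $- \frac{161629}{17} \approx -9507.6$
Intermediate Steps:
$D = \frac{41}{17}$ ($D = \left(-41\right) \left(- \frac{1}{17}\right) = \frac{41}{17} \approx 2.4118$)
$C = 26$ ($C = 21 + 5 = 26$)
$A{\left(O,M \right)} = \left(-44 + M\right) \left(26 + O\right)$ ($A{\left(O,M \right)} = \left(O + 26\right) \left(M - 44\right) = \left(26 + O\right) \left(-44 + M\right) = \left(-44 + M\right) \left(26 + O\right)$)
$\left(H{\left(D,22 \right)} - 1678\right) + A{\left(63,-44 \right)} = \left(\frac{41}{17} - 1678\right) - 7832 = - \frac{28485}{17} - 7832 = - \frac{161629}{17}$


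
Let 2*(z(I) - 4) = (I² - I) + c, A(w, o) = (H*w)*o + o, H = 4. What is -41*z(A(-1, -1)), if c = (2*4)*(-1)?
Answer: -123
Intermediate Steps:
c = -8 (c = 8*(-1) = -8)
A(w, o) = o + 4*o*w (A(w, o) = (4*w)*o + o = 4*o*w + o = o + 4*o*w)
z(I) = I²/2 - I/2 (z(I) = 4 + ((I² - I) - 8)/2 = 4 + (-8 + I² - I)/2 = 4 + (-4 + I²/2 - I/2) = I²/2 - I/2)
-41*z(A(-1, -1)) = -41*(-(1 + 4*(-1)))*(-1 - (1 + 4*(-1)))/2 = -41*(-(1 - 4))*(-1 - (1 - 4))/2 = -41*(-1*(-3))*(-1 - 1*(-3))/2 = -41*3*(-1 + 3)/2 = -41*3*2/2 = -41*3 = -123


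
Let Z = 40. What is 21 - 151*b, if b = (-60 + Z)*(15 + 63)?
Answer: 235581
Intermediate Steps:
b = -1560 (b = (-60 + 40)*(15 + 63) = -20*78 = -1560)
21 - 151*b = 21 - 151*(-1560) = 21 + 235560 = 235581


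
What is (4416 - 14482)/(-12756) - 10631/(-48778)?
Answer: 78326048/77776521 ≈ 1.0071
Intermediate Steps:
(4416 - 14482)/(-12756) - 10631/(-48778) = -10066*(-1/12756) - 10631*(-1/48778) = 5033/6378 + 10631/48778 = 78326048/77776521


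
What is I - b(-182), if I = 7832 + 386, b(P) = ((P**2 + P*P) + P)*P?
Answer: 12032230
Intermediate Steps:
b(P) = P*(P + 2*P**2) (b(P) = ((P**2 + P**2) + P)*P = (2*P**2 + P)*P = (P + 2*P**2)*P = P*(P + 2*P**2))
I = 8218
I - b(-182) = 8218 - (-182)**2*(1 + 2*(-182)) = 8218 - 33124*(1 - 364) = 8218 - 33124*(-363) = 8218 - 1*(-12024012) = 8218 + 12024012 = 12032230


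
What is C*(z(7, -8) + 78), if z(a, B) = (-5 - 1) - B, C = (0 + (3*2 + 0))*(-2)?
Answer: -960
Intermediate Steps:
C = -12 (C = (0 + (6 + 0))*(-2) = (0 + 6)*(-2) = 6*(-2) = -12)
z(a, B) = -6 - B
C*(z(7, -8) + 78) = -12*((-6 - 1*(-8)) + 78) = -12*((-6 + 8) + 78) = -12*(2 + 78) = -12*80 = -960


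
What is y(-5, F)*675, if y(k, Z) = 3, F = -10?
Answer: 2025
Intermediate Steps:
y(-5, F)*675 = 3*675 = 2025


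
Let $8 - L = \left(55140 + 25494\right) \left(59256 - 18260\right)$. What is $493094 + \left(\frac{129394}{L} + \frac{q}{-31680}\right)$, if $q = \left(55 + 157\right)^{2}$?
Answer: $\frac{403425512592988837}{818153685360} \approx 4.9309 \cdot 10^{5}$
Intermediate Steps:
$q = 44944$ ($q = 212^{2} = 44944$)
$L = -3305671456$ ($L = 8 - \left(55140 + 25494\right) \left(59256 - 18260\right) = 8 - 80634 \cdot 40996 = 8 - 3305671464 = -3305671456$)
$493094 + \left(\frac{129394}{L} + \frac{q}{-31680}\right) = 493094 + \left(\frac{129394}{-3305671456} + \frac{44944}{-31680}\right) = 493094 + \left(129394 \left(- \frac{1}{3305671456}\right) + 44944 \left(- \frac{1}{31680}\right)\right) = 493094 - \frac{1160735915003}{818153685360} = \frac{403425512592988837}{818153685360}$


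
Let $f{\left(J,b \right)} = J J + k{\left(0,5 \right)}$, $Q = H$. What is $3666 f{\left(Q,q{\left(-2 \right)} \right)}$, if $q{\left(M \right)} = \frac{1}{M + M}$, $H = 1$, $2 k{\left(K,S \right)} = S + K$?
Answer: $12831$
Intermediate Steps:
$k{\left(K,S \right)} = \frac{K}{2} + \frac{S}{2}$ ($k{\left(K,S \right)} = \frac{S + K}{2} = \frac{K + S}{2} = \frac{K}{2} + \frac{S}{2}$)
$q{\left(M \right)} = \frac{1}{2 M}$
$Q = 1$
$f{\left(J,b \right)} = \frac{5}{2} + J^{2}$ ($f{\left(J,b \right)} = J J + \left(\frac{1}{2} \cdot 0 + \frac{1}{2} \cdot 5\right) = J^{2} + \left(0 + \frac{5}{2}\right) = J^{2} + \frac{5}{2} = \frac{5}{2} + J^{2}$)
$3666 f{\left(Q,q{\left(-2 \right)} \right)} = 3666 \left(\frac{5}{2} + 1^{2}\right) = 3666 \left(\frac{5}{2} + 1\right) = 3666 \cdot \frac{7}{2} = 12831$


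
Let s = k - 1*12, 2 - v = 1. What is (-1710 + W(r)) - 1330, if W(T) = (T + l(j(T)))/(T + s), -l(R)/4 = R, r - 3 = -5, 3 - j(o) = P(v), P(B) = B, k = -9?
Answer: -69910/23 ≈ -3039.6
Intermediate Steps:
v = 1 (v = 2 - 1*1 = 2 - 1 = 1)
j(o) = 2 (j(o) = 3 - 1*1 = 3 - 1 = 2)
r = -2 (r = 3 - 5 = -2)
l(R) = -4*R
s = -21 (s = -9 - 1*12 = -9 - 12 = -21)
W(T) = (-8 + T)/(-21 + T) (W(T) = (T - 4*2)/(T - 21) = (T - 8)/(-21 + T) = (-8 + T)/(-21 + T))
(-1710 + W(r)) - 1330 = (-1710 + (-8 - 2)/(-21 - 2)) - 1330 = (-1710 - 10/(-23)) - 1330 = (-1710 - 1/23*(-10)) - 1330 = (-1710 + 10/23) - 1330 = -39320/23 - 1330 = -69910/23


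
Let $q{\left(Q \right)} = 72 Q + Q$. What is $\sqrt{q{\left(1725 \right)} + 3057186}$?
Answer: $3 \sqrt{353679} \approx 1784.1$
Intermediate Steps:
$q{\left(Q \right)} = 73 Q$
$\sqrt{q{\left(1725 \right)} + 3057186} = \sqrt{73 \cdot 1725 + 3057186} = \sqrt{125925 + 3057186} = \sqrt{3183111} = 3 \sqrt{353679}$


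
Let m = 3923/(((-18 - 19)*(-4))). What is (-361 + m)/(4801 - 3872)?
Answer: -49505/137492 ≈ -0.36006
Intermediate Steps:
m = 3923/148 (m = 3923/((-37*(-4))) = 3923/148 ≈ 26.507)
(-361 + m)/(4801 - 3872) = (-361 + 3923/148)/(4801 - 3872) = -49505/148/929 = -49505/148*1/929 = -49505/137492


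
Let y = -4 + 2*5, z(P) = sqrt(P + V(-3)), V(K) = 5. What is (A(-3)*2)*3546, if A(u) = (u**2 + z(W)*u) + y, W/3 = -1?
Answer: 106380 - 21276*sqrt(2) ≈ 76291.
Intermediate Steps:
W = -3 (W = 3*(-1) = -3)
z(P) = sqrt(5 + P) (z(P) = sqrt(P + 5) = sqrt(5 + P))
y = 6 (y = -4 + 10 = 6)
A(u) = 6 + u**2 + u*sqrt(2) (A(u) = (u**2 + sqrt(5 - 3)*u) + 6 = (u**2 + sqrt(2)*u) + 6 = (u**2 + u*sqrt(2)) + 6 = 6 + u**2 + u*sqrt(2))
(A(-3)*2)*3546 = ((6 + (-3)**2 - 3*sqrt(2))*2)*3546 = ((6 + 9 - 3*sqrt(2))*2)*3546 = ((15 - 3*sqrt(2))*2)*3546 = (30 - 6*sqrt(2))*3546 = 106380 - 21276*sqrt(2)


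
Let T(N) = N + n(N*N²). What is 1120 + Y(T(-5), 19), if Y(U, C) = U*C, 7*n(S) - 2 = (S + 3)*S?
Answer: 296963/7 ≈ 42423.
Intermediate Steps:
n(S) = 2/7 + S*(3 + S)/7 (n(S) = 2/7 + ((S + 3)*S)/7 = 2/7 + ((3 + S)*S)/7 = 2/7 + (S*(3 + S))/7 = 2/7 + S*(3 + S)/7)
T(N) = 2/7 + N + N⁶/7 + 3*N³/7 (T(N) = N + (2/7 + (N*N²)²/7 + 3*(N*N²)/7) = N + (2/7 + (N³)²/7 + 3*N³/7) = N + (2/7 + N⁶/7 + 3*N³/7) = 2/7 + N + N⁶/7 + 3*N³/7)
Y(U, C) = C*U
1120 + Y(T(-5), 19) = 1120 + 19*(2/7 - 5 + (⅐)*(-5)⁶ + (3/7)*(-5)³) = 1120 + 19*(2/7 - 5 + (⅐)*15625 + (3/7)*(-125)) = 1120 + 19*(2/7 - 5 + 15625/7 - 375/7) = 1120 + 19*(15217/7) = 1120 + 289123/7 = 296963/7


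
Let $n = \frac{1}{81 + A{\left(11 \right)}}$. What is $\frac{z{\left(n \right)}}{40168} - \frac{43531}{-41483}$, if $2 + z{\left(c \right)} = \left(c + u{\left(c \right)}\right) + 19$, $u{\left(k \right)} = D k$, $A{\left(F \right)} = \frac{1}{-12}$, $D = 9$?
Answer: $\frac{1698534902809}{1617966758824} \approx 1.0498$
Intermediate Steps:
$A{\left(F \right)} = - \frac{1}{12}$
$u{\left(k \right)} = 9 k$
$n = \frac{12}{971}$ ($n = \frac{1}{81 - \frac{1}{12}} = \frac{1}{\frac{971}{12}} = \frac{12}{971} \approx 0.012358$)
$z{\left(c \right)} = 17 + 10 c$ ($z{\left(c \right)} = -2 + \left(\left(c + 9 c\right) + 19\right) = -2 + \left(10 c + 19\right) = -2 + \left(19 + 10 c\right) = 17 + 10 c$)
$\frac{z{\left(n \right)}}{40168} - \frac{43531}{-41483} = \frac{17 + 10 \cdot \frac{12}{971}}{40168} - \frac{43531}{-41483} = \left(17 + \frac{120}{971}\right) \frac{1}{40168} - - \frac{43531}{41483} = \frac{16627}{971} \cdot \frac{1}{40168} + \frac{43531}{41483} = \frac{16627}{39003128} + \frac{43531}{41483} = \frac{1698534902809}{1617966758824}$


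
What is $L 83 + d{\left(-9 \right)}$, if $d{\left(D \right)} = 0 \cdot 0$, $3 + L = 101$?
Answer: $8134$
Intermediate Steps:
$L = 98$ ($L = -3 + 101 = 98$)
$d{\left(D \right)} = 0$
$L 83 + d{\left(-9 \right)} = 98 \cdot 83 + 0 = 8134 + 0 = 8134$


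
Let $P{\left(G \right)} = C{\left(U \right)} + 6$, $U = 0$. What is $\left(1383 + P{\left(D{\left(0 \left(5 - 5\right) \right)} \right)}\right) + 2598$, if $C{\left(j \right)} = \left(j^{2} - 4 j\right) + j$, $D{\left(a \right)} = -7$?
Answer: $3987$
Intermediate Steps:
$C{\left(j \right)} = j^{2} - 3 j$
$P{\left(G \right)} = 6$ ($P{\left(G \right)} = 0 \left(-3 + 0\right) + 6 = 0 \left(-3\right) + 6 = 0 + 6 = 6$)
$\left(1383 + P{\left(D{\left(0 \left(5 - 5\right) \right)} \right)}\right) + 2598 = \left(1383 + 6\right) + 2598 = 1389 + 2598 = 3987$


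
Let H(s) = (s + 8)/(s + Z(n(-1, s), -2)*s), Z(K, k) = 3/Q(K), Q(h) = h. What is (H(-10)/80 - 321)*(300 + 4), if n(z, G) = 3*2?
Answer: -7318762/75 ≈ -97584.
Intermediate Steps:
n(z, G) = 6
Z(K, k) = 3/K
H(s) = 2*(8 + s)/(3*s) (H(s) = (s + 8)/(s + (3/6)*s) = (8 + s)/(s + (3*(⅙))*s) = (8 + s)/(s + s/2) = (8 + s)/((3*s/2)) = (8 + s)*(2/(3*s)) = 2*(8 + s)/(3*s))
(H(-10)/80 - 321)*(300 + 4) = (((⅔)*(8 - 10)/(-10))/80 - 321)*(300 + 4) = (((⅔)*(-⅒)*(-2))*(1/80) - 321)*304 = ((2/15)*(1/80) - 321)*304 = (1/600 - 321)*304 = -192599/600*304 = -7318762/75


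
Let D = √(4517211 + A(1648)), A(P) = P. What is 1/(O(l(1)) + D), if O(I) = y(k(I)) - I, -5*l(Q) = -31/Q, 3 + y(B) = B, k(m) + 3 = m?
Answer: 6/4518823 + √4518859/4518823 ≈ 0.00047175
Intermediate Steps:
k(m) = -3 + m
y(B) = -3 + B
l(Q) = 31/(5*Q) (l(Q) = -(-31)/(5*Q) = 31/(5*Q))
O(I) = -6 (O(I) = (-3 + (-3 + I)) - I = (-6 + I) - I = -6)
D = √4518859 (D = √(4517211 + 1648) = √4518859 ≈ 2125.8)
1/(O(l(1)) + D) = 1/(-6 + √4518859)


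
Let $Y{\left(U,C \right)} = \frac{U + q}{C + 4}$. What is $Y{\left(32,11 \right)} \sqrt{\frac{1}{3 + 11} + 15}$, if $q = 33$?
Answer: $\frac{13 \sqrt{2954}}{42} \approx 16.823$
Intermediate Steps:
$Y{\left(U,C \right)} = \frac{33 + U}{4 + C}$ ($Y{\left(U,C \right)} = \frac{U + 33}{C + 4} = \frac{33 + U}{4 + C}$)
$Y{\left(32,11 \right)} \sqrt{\frac{1}{3 + 11} + 15} = \frac{33 + 32}{4 + 11} \sqrt{\frac{1}{3 + 11} + 15} = \frac{1}{15} \cdot 65 \sqrt{\frac{1}{14} + 15} = \frac{13 \sqrt{\frac{211}{14}}}{3} = \frac{13 \frac{\sqrt{2954}}{14}}{3} = \frac{13 \sqrt{2954}}{42}$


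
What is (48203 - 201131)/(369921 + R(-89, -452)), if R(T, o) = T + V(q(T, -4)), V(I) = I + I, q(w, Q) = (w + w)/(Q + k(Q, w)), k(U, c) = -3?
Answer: -89208/215765 ≈ -0.41345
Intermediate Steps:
q(w, Q) = 2*w/(-3 + Q) (q(w, Q) = (w + w)/(Q - 3) = (2*w)/(-3 + Q) = 2*w/(-3 + Q))
V(I) = 2*I
R(T, o) = 3*T/7 (R(T, o) = T + 2*(2*T/(-3 - 4)) = T + 2*(2*T/(-7)) = T + 2*(2*T*(-1/7)) = T + 2*(-2*T/7) = T - 4*T/7 = 3*T/7)
(48203 - 201131)/(369921 + R(-89, -452)) = (48203 - 201131)/(369921 + (3/7)*(-89)) = -152928/(369921 - 267/7) = -152928/2589180/7 = -152928*7/2589180 = -89208/215765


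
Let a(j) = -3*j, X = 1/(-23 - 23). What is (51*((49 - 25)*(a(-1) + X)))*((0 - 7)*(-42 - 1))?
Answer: 25237044/23 ≈ 1.0973e+6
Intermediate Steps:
X = -1/46 (X = 1/(-46) = -1/46 ≈ -0.021739)
(51*((49 - 25)*(a(-1) + X)))*((0 - 7)*(-42 - 1)) = (51*((49 - 25)*(-3*(-1) - 1/46)))*((0 - 7)*(-42 - 1)) = (51*(24*(3 - 1/46)))*(-7*(-43)) = (51*(24*(137/46)))*301 = (51*(1644/23))*301 = (83844/23)*301 = 25237044/23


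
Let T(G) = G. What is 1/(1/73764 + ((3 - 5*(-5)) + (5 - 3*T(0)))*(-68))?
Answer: -73764/165526415 ≈ -0.00044563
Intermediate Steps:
1/(1/73764 + ((3 - 5*(-5)) + (5 - 3*T(0)))*(-68)) = 1/(1/73764 + ((3 - 5*(-5)) + (5 - 3*0))*(-68)) = 1/(1/73764 + ((3 + 25) + (5 + 0))*(-68)) = 1/(1/73764 + (28 + 5)*(-68)) = 1/(1/73764 + 33*(-68)) = 1/(1/73764 - 2244) = 1/(-165526415/73764) = -73764/165526415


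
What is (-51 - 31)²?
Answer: 6724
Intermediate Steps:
(-51 - 31)² = (-82)² = 6724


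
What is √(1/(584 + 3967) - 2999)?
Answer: 8*I*√970532607/4551 ≈ 54.763*I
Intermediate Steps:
√(1/(584 + 3967) - 2999) = √(1/4551 - 2999) = √(-13648448/4551) = 8*I*√970532607/4551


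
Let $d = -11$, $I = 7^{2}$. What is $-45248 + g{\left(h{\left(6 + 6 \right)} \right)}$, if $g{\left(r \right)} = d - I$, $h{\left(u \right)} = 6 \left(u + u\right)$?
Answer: $-45308$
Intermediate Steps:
$I = 49$
$h{\left(u \right)} = 12 u$ ($h{\left(u \right)} = 6 \cdot 2 u = 12 u$)
$g{\left(r \right)} = -60$ ($g{\left(r \right)} = -11 - 49 = -60$)
$-45248 + g{\left(h{\left(6 + 6 \right)} \right)} = -45248 - 60 = -45308$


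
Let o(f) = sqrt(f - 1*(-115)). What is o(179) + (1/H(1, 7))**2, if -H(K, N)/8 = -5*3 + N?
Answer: 1/4096 + 7*sqrt(6) ≈ 17.147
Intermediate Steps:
o(f) = sqrt(115 + f) (o(f) = sqrt(f + 115) = sqrt(115 + f))
H(K, N) = 120 - 8*N (H(K, N) = -8*(-5*3 + N) = -8*(-15 + N) = 120 - 8*N)
o(179) + (1/H(1, 7))**2 = sqrt(115 + 179) + (1/(120 - 8*7))**2 = sqrt(294) + (1/(120 - 56))**2 = 7*sqrt(6) + (1/64)**2 = 7*sqrt(6) + 1/4096 = 1/4096 + 7*sqrt(6)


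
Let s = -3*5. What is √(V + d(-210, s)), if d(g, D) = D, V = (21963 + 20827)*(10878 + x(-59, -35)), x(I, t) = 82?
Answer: √468978385 ≈ 21656.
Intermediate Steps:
s = -15
V = 468978400 (V = (21963 + 20827)*(10878 + 82) = 42790*10960 = 468978400)
√(V + d(-210, s)) = √(468978400 - 15) = √468978385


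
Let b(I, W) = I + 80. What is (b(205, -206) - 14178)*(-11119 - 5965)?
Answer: 237348012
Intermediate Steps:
b(I, W) = 80 + I
(b(205, -206) - 14178)*(-11119 - 5965) = ((80 + 205) - 14178)*(-11119 - 5965) = (285 - 14178)*(-17084) = -13893*(-17084) = 237348012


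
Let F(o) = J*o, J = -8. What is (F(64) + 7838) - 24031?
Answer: -16705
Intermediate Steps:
F(o) = -8*o
(F(64) + 7838) - 24031 = (-8*64 + 7838) - 24031 = (-512 + 7838) - 24031 = 7326 - 24031 = -16705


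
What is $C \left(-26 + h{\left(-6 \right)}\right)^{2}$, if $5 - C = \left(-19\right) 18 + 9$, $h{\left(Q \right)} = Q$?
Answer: $346112$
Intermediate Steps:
$C = 338$ ($C = 5 - \left(\left(-19\right) 18 + 9\right) = 5 - \left(-342 + 9\right) = 5 - -333 = 5 + 333 = 338$)
$C \left(-26 + h{\left(-6 \right)}\right)^{2} = 338 \left(-26 - 6\right)^{2} = 338 \left(-32\right)^{2} = 338 \cdot 1024 = 346112$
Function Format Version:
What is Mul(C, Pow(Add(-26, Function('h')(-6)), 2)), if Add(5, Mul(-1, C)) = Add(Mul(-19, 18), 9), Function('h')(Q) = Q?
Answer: 346112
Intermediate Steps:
C = 338 (C = Add(5, Mul(-1, Add(Mul(-19, 18), 9))) = Add(5, Mul(-1, Add(-342, 9))) = Add(5, Mul(-1, -333)) = Add(5, 333) = 338)
Mul(C, Pow(Add(-26, Function('h')(-6)), 2)) = Mul(338, Pow(Add(-26, -6), 2)) = Mul(338, Pow(-32, 2)) = Mul(338, 1024) = 346112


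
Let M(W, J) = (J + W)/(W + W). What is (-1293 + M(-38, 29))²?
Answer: 9654831081/5776 ≈ 1.6715e+6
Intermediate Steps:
M(W, J) = (J + W)/(2*W) (M(W, J) = (J + W)/((2*W)) = (J + W)*(1/(2*W)) = (J + W)/(2*W))
(-1293 + M(-38, 29))² = (-1293 + (½)*(29 - 38)/(-38))² = (-1293 + (½)*(-1/38)*(-9))² = (-1293 + 9/76)² = (-98259/76)² = 9654831081/5776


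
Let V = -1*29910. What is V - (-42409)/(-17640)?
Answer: -527654809/17640 ≈ -29912.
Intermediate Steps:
V = -29910
V - (-42409)/(-17640) = -29910 - (-42409)/(-17640) = -29910 - (-42409)*(-1)/17640 = -29910 - 1*42409/17640 = -29910 - 42409/17640 = -527654809/17640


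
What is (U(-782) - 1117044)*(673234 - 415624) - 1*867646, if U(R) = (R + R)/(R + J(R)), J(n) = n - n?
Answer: -287762057266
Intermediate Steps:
J(n) = 0
U(R) = 2 (U(R) = (R + R)/(R + 0) = (2*R)/R = 2)
(U(-782) - 1117044)*(673234 - 415624) - 1*867646 = (2 - 1117044)*(673234 - 415624) - 1*867646 = -1117042*257610 - 867646 = -287761189620 - 867646 = -287762057266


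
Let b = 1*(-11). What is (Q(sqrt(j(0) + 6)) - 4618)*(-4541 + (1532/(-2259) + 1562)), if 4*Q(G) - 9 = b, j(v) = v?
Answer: 20725035347/1506 ≈ 1.3762e+7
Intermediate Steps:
b = -11
Q(G) = -1/2 (Q(G) = 9/4 + (1/4)*(-11) = 9/4 - 11/4 = -1/2)
(Q(sqrt(j(0) + 6)) - 4618)*(-4541 + (1532/(-2259) + 1562)) = (-1/2 - 4618)*(-4541 + (1532/(-2259) + 1562)) = -9237*(-4541 + (1532*(-1/2259) + 1562))/2 = -9237*(-4541 + (-1532/2259 + 1562))/2 = -9237*(-4541 + 3527026/2259)/2 = -9237/2*(-6731093/2259) = 20725035347/1506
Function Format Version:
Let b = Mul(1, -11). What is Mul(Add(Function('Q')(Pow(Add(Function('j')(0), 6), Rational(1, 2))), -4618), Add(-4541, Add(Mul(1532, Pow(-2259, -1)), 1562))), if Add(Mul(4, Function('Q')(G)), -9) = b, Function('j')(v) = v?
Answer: Rational(20725035347, 1506) ≈ 1.3762e+7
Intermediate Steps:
b = -11
Function('Q')(G) = Rational(-1, 2) (Function('Q')(G) = Add(Rational(9, 4), Mul(Rational(1, 4), -11)) = Add(Rational(9, 4), Rational(-11, 4)) = Rational(-1, 2))
Mul(Add(Function('Q')(Pow(Add(Function('j')(0), 6), Rational(1, 2))), -4618), Add(-4541, Add(Mul(1532, Pow(-2259, -1)), 1562))) = Mul(Add(Rational(-1, 2), -4618), Add(-4541, Add(Mul(1532, Pow(-2259, -1)), 1562))) = Mul(Rational(-9237, 2), Add(-4541, Add(Mul(1532, Rational(-1, 2259)), 1562))) = Mul(Rational(-9237, 2), Add(-4541, Add(Rational(-1532, 2259), 1562))) = Mul(Rational(-9237, 2), Add(-4541, Rational(3527026, 2259))) = Mul(Rational(-9237, 2), Rational(-6731093, 2259)) = Rational(20725035347, 1506)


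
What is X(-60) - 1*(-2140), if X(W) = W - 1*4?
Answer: 2076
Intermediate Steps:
X(W) = -4 + W (X(W) = W - 4 = -4 + W)
X(-60) - 1*(-2140) = (-4 - 60) - 1*(-2140) = -64 + 2140 = 2076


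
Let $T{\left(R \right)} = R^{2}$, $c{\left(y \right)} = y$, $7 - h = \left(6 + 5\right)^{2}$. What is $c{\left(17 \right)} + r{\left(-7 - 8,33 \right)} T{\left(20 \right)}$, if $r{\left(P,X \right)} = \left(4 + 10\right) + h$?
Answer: $-39983$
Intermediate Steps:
$h = -114$ ($h = 7 - \left(6 + 5\right)^{2} = 7 - 11^{2} = 7 - 121 = -114$)
$r{\left(P,X \right)} = -100$ ($r{\left(P,X \right)} = \left(4 + 10\right) - 114 = 14 - 114 = -100$)
$c{\left(17 \right)} + r{\left(-7 - 8,33 \right)} T{\left(20 \right)} = 17 - 100 \cdot 20^{2} = 17 - 40000 = -39983$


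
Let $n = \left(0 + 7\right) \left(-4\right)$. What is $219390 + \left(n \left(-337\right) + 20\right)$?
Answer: $228846$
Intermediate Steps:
$n = -28$ ($n = 7 \left(-4\right) = -28$)
$219390 + \left(n \left(-337\right) + 20\right) = 219390 + \left(\left(-28\right) \left(-337\right) + 20\right) = 219390 + \left(9436 + 20\right) = 219390 + 9456 = 228846$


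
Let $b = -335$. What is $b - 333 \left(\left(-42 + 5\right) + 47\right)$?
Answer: $-3665$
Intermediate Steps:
$b - 333 \left(\left(-42 + 5\right) + 47\right) = -335 - 333 \left(\left(-42 + 5\right) + 47\right) = -335 - 333 \left(-37 + 47\right) = -335 - 3330 = -3665$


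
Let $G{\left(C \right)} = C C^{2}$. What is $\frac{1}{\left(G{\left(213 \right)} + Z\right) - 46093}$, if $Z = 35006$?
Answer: $\frac{1}{9652510} \approx 1.036 \cdot 10^{-7}$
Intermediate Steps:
$G{\left(C \right)} = C^{3}$
$\frac{1}{\left(G{\left(213 \right)} + Z\right) - 46093} = \frac{1}{\left(213^{3} + 35006\right) - 46093} = \frac{1}{\left(9663597 + 35006\right) - 46093} = \frac{1}{9698603 - 46093} = \frac{1}{9652510}$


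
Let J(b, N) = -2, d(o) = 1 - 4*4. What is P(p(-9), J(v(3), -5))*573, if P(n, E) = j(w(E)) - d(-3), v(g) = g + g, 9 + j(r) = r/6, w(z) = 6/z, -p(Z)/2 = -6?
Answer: 6303/2 ≈ 3151.5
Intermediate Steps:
d(o) = -15 (d(o) = 1 - 16 = -15)
p(Z) = 12 (p(Z) = -2*(-6) = 12)
j(r) = -9 + r/6
v(g) = 2*g
P(n, E) = 6 + 1/E (P(n, E) = (-9 + (6/E)/6) - 1*(-15) = (-9 + 1/E) + 15 = 6 + 1/E)
P(p(-9), J(v(3), -5))*573 = (6 + 1/(-2))*573 = (6 - ½)*573 = (11/2)*573 = 6303/2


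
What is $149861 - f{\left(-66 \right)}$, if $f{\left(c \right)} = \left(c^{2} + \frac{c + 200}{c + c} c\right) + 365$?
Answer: $145073$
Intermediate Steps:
$f{\left(c \right)} = 465 + c^{2} + \frac{c}{2}$ ($f{\left(c \right)} = \left(c^{2} + \frac{200 + c}{2 c} c\right) + 365 = \left(c^{2} + \left(100 + \frac{c}{2}\right)\right) + 365 = \left(100 + c^{2} + \frac{c}{2}\right) + 365 = 465 + c^{2} + \frac{c}{2}$)
$149861 - f{\left(-66 \right)} = 149861 - \left(465 + \left(-66\right)^{2} + \frac{1}{2} \left(-66\right)\right) = 149861 - \left(465 + 4356 - 33\right) = 149861 - 4788 = 145073$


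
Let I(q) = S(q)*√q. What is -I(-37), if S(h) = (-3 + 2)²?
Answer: -I*√37 ≈ -6.0828*I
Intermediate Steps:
S(h) = 1 (S(h) = (-1)² = 1)
I(q) = √q (I(q) = 1*√q = √q)
-I(-37) = -√(-37) = -I*√37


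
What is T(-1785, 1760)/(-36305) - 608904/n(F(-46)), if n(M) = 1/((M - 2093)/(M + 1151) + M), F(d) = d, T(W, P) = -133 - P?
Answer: 234189294640089/8023405 ≈ 2.9188e+7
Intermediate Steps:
n(M) = 1/(M + (-2093 + M)/(1151 + M)) (n(M) = 1/((-2093 + M)/(1151 + M) + M) = 1/(M + (-2093 + M)/(1151 + M)))
T(-1785, 1760)/(-36305) - 608904/n(F(-46)) = (-133 - 1*1760)/(-36305) - 608904*(-2093 + (-46)² + 1152*(-46))/(1151 - 46) = (-133 - 1760)*(-1/36305) - 608904/(1105/(-2093 + 2116 - 52992)) = -1893*(-1/36305) - 608904/(1105/(-52969)) = 1893/36305 - 608904/((-1/52969*1105)) = 1893/36305 - 608904/(-1105/52969) = 1893/36305 - 608904*(-52969/1105) = 1893/36305 + 32253035976/1105 = 234189294640089/8023405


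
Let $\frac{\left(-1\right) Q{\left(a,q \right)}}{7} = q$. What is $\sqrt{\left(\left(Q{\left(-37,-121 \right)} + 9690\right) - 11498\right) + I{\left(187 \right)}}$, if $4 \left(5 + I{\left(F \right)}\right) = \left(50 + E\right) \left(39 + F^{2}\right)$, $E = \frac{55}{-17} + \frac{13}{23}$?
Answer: $\frac{\sqrt{63180441146}}{391} \approx 642.86$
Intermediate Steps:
$Q{\left(a,q \right)} = - 7 q$
$E = - \frac{1044}{391}$ ($E = 55 \left(- \frac{1}{17}\right) + 13 \cdot \frac{1}{23} = - \frac{55}{17} + \frac{13}{23} = - \frac{1044}{391} \approx -2.6701$)
$I{\left(F \right)} = \frac{356957}{782} + \frac{9253 F^{2}}{782}$ ($I{\left(F \right)} = -5 + \frac{\left(50 - \frac{1044}{391}\right) \left(39 + F^{2}\right)}{4} = -5 + \frac{\frac{18506}{391} \left(39 + F^{2}\right)}{4} = -5 + \frac{\frac{721734}{391} + \frac{18506 F^{2}}{391}}{4} = -5 + \left(\frac{360867}{782} + \frac{9253 F^{2}}{782}\right) = \frac{356957}{782} + \frac{9253 F^{2}}{782}$)
$\sqrt{\left(\left(Q{\left(-37,-121 \right)} + 9690\right) - 11498\right) + I{\left(187 \right)}} = \sqrt{\left(\left(\left(-7\right) \left(-121\right) + 9690\right) - 11498\right) + \left(\frac{356957}{782} + \frac{9253 \cdot 187^{2}}{782}\right)} = \sqrt{\left(\left(847 + 9690\right) - 11498\right) + \left(\frac{356957}{782} + \frac{9253}{782} \cdot 34969\right)} = \sqrt{\left(10537 - 11498\right) + \left(\frac{356957}{782} + \frac{19033421}{46}\right)} = \sqrt{-961 + \frac{161962557}{391}} = \sqrt{\frac{161586806}{391}} = \frac{\sqrt{63180441146}}{391}$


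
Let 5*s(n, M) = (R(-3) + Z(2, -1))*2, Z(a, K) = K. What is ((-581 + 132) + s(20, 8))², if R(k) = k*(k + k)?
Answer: 4888521/25 ≈ 1.9554e+5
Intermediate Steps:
R(k) = 2*k² (R(k) = k*(2*k) = 2*k²)
s(n, M) = 34/5 (s(n, M) = ((2*(-3)² - 1)*2)/5 = ((2*9 - 1)*2)/5 = ((18 - 1)*2)/5 = (17*2)/5 = (⅕)*34 = 34/5)
((-581 + 132) + s(20, 8))² = ((-581 + 132) + 34/5)² = (-449 + 34/5)² = (-2211/5)² = 4888521/25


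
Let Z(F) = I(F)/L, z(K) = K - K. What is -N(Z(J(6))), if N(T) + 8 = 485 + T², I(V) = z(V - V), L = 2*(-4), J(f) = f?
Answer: -477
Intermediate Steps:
L = -8
z(K) = 0
I(V) = 0
Z(F) = 0 (Z(F) = 0/(-8) = 0*(-⅛) = 0)
N(T) = 477 + T² (N(T) = -8 + (485 + T²) = 477 + T²)
-N(Z(J(6))) = -(477 + 0²) = -(477 + 0) = -1*477 = -477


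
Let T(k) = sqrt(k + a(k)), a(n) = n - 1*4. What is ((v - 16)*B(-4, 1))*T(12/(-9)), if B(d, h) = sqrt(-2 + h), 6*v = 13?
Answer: 83*sqrt(15)/9 ≈ 35.718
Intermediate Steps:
a(n) = -4 + n (a(n) = n - 4 = -4 + n)
v = 13/6 (v = (1/6)*13 = 13/6 ≈ 2.1667)
T(k) = sqrt(-4 + 2*k) (T(k) = sqrt(k + (-4 + k)) = sqrt(-4 + 2*k))
((v - 16)*B(-4, 1))*T(12/(-9)) = ((13/6 - 16)*sqrt(-2 + 1))*sqrt(-4 + 2*(12/(-9))) = (-83*I/6)*sqrt(-4 + 2*(12*(-1/9))) = (-83*I/6)*sqrt(-4 + 2*(-4/3)) = (-83*I/6)*sqrt(-4 - 8/3) = (-83*I/6)*sqrt(-20/3) = (-83*I/6)*(2*I*sqrt(15)/3) = 83*sqrt(15)/9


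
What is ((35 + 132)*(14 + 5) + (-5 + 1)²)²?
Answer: 10169721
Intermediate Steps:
((35 + 132)*(14 + 5) + (-5 + 1)²)² = (167*19 + (-4)²)² = (3173 + 16)² = 3189² = 10169721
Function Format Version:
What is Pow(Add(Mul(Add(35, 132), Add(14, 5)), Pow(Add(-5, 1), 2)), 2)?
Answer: 10169721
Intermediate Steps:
Pow(Add(Mul(Add(35, 132), Add(14, 5)), Pow(Add(-5, 1), 2)), 2) = Pow(Add(Mul(167, 19), Pow(-4, 2)), 2) = Pow(Add(3173, 16), 2) = Pow(3189, 2) = 10169721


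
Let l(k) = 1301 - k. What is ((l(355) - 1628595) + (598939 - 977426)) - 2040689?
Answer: -4046825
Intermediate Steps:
((l(355) - 1628595) + (598939 - 977426)) - 2040689 = (((1301 - 1*355) - 1628595) + (598939 - 977426)) - 2040689 = (((1301 - 355) - 1628595) - 378487) - 2040689 = ((946 - 1628595) - 378487) - 2040689 = (-1627649 - 378487) - 2040689 = -2006136 - 2040689 = -4046825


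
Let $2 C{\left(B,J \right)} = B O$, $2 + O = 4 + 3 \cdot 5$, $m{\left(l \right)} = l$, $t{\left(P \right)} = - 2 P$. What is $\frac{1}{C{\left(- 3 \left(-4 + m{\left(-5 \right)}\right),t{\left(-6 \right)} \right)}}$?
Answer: $\frac{2}{459} \approx 0.0043573$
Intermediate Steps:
$O = 17$ ($O = -2 + \left(4 + 3 \cdot 5\right) = -2 + \left(4 + 15\right) = -2 + 19 = 17$)
$C{\left(B,J \right)} = \frac{17 B}{2}$ ($C{\left(B,J \right)} = \frac{B 17}{2} = \frac{17 B}{2}$)
$\frac{1}{C{\left(- 3 \left(-4 + m{\left(-5 \right)}\right),t{\left(-6 \right)} \right)}} = \frac{1}{\frac{17}{2} \left(- 3 \left(-4 - 5\right)\right)} = \frac{1}{\frac{17}{2} \left(\left(-3\right) \left(-9\right)\right)} = \frac{1}{\frac{17}{2} \cdot 27} = \frac{1}{\frac{459}{2}} = \frac{2}{459}$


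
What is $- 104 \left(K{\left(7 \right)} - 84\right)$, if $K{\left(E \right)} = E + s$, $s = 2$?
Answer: $7800$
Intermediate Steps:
$K{\left(E \right)} = 2 + E$ ($K{\left(E \right)} = E + 2 = 2 + E$)
$- 104 \left(K{\left(7 \right)} - 84\right) = - 104 \left(\left(2 + 7\right) - 84\right) = - 104 \left(9 - 84\right) = \left(-104\right) \left(-75\right) = 7800$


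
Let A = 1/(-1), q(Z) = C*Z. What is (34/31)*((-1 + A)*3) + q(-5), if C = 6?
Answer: -1134/31 ≈ -36.581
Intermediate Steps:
q(Z) = 6*Z
A = -1
(34/31)*((-1 + A)*3) + q(-5) = (34/31)*((-1 - 1)*3) + 6*(-5) = (34*(1/31))*(-2*3) - 30 = (34/31)*(-6) - 30 = -204/31 - 30 = -1134/31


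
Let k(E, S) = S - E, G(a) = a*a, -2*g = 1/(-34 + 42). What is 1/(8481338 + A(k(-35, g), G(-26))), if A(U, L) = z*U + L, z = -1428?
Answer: 4/33728493 ≈ 1.1859e-7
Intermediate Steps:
g = -1/16 (g = -1/(2*(-34 + 42)) = -1/2/8 = -1/2*1/8 = -1/16 ≈ -0.062500)
G(a) = a**2
A(U, L) = L - 1428*U (A(U, L) = -1428*U + L = L - 1428*U)
1/(8481338 + A(k(-35, g), G(-26))) = 1/(8481338 + ((-26)**2 - 1428*(-1/16 - 1*(-35)))) = 1/(8481338 + (676 - 1428*(-1/16 + 35))) = 1/(8481338 + (676 - 1428*559/16)) = 1/(8481338 + (676 - 199563/4)) = 1/(8481338 - 196859/4) = 1/(33728493/4) = 4/33728493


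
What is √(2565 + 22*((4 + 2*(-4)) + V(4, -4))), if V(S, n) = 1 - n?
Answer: √2587 ≈ 50.863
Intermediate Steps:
√(2565 + 22*((4 + 2*(-4)) + V(4, -4))) = √(2565 + 22*((4 + 2*(-4)) + (1 - 1*(-4)))) = √(2565 + 22*((4 - 8) + (1 + 4))) = √(2565 + 22*(-4 + 5)) = √(2565 + 22*1) = √(2565 + 22) = √2587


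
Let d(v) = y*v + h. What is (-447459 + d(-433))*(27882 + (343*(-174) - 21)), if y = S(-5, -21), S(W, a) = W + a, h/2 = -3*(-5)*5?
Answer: 13875578871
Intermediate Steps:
h = 150 (h = 2*(-3*(-5)*5) = 2*(15*5) = 2*75 = 150)
y = -26 (y = -5 - 21 = -26)
d(v) = 150 - 26*v (d(v) = -26*v + 150 = 150 - 26*v)
(-447459 + d(-433))*(27882 + (343*(-174) - 21)) = (-447459 + (150 - 26*(-433)))*(27882 + (343*(-174) - 21)) = (-447459 + (150 + 11258))*(27882 + (-59682 - 21)) = (-447459 + 11408)*(27882 - 59703) = -436051*(-31821) = 13875578871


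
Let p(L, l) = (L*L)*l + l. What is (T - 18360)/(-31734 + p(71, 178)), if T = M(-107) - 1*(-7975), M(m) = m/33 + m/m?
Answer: -342779/28569486 ≈ -0.011998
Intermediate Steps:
M(m) = 1 + m/33 (M(m) = m*(1/33) + 1 = m/33 + 1 = 1 + m/33)
p(L, l) = l + l*L**2 (p(L, l) = L**2*l + l = l*L**2 + l = l + l*L**2)
T = 263101/33 (T = (1 + (1/33)*(-107)) - 1*(-7975) = (1 - 107/33) + 7975 = -74/33 + 7975 = 263101/33 ≈ 7972.8)
(T - 18360)/(-31734 + p(71, 178)) = (263101/33 - 18360)/(-31734 + 178*(1 + 71**2)) = -342779/(33*(-31734 + 178*(1 + 5041))) = -342779/(33*(-31734 + 178*5042)) = -342779/(33*(-31734 + 897476)) = -342779/33/865742 = -342779/33*1/865742 = -342779/28569486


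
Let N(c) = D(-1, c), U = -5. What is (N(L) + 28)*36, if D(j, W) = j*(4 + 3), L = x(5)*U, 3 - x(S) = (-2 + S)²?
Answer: 756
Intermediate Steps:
x(S) = 3 - (-2 + S)²
L = 30 (L = (3 - (-2 + 5)²)*(-5) = (3 - 1*3²)*(-5) = (3 - 1*9)*(-5) = (3 - 9)*(-5) = -6*(-5) = 30)
D(j, W) = 7*j (D(j, W) = j*7 = 7*j)
N(c) = -7 (N(c) = 7*(-1) = -7)
(N(L) + 28)*36 = (-7 + 28)*36 = 21*36 = 756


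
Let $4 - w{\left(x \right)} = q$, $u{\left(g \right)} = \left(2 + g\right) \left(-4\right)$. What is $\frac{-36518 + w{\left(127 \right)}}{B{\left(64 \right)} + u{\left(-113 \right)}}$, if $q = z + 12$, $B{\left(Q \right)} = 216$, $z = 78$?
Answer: $- \frac{9151}{165} \approx -55.461$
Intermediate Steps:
$u{\left(g \right)} = -8 - 4 g$
$q = 90$ ($q = 78 + 12 = 90$)
$w{\left(x \right)} = -86$ ($w{\left(x \right)} = 4 - 90 = -86$)
$\frac{-36518 + w{\left(127 \right)}}{B{\left(64 \right)} + u{\left(-113 \right)}} = \frac{-36518 - 86}{216 - -444} = - \frac{36604}{216 + \left(-8 + 452\right)} = - \frac{36604}{216 + 444} = - \frac{36604}{660} = \left(-36604\right) \frac{1}{660} = - \frac{9151}{165}$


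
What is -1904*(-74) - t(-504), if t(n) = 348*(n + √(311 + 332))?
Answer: 316288 - 348*√643 ≈ 3.0746e+5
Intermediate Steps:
t(n) = 348*n + 348*√643 (t(n) = 348*(n + √643) = 348*n + 348*√643)
-1904*(-74) - t(-504) = -1904*(-74) - (348*(-504) + 348*√643) = 140896 - (-175392 + 348*√643) = 140896 + (175392 - 348*√643) = 316288 - 348*√643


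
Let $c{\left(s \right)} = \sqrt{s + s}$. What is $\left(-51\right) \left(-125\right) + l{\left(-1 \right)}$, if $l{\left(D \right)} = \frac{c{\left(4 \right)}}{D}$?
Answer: $6375 - 2 \sqrt{2} \approx 6372.2$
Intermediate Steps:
$c{\left(s \right)} = \sqrt{2} \sqrt{s}$ ($c{\left(s \right)} = \sqrt{2 s} = \sqrt{2} \sqrt{s}$)
$l{\left(D \right)} = \frac{2 \sqrt{2}}{D}$ ($l{\left(D \right)} = \frac{\sqrt{2} \sqrt{4}}{D} = \frac{\sqrt{2} \cdot 2}{D} = \frac{2 \sqrt{2}}{D}$)
$\left(-51\right) \left(-125\right) + l{\left(-1 \right)} = \left(-51\right) \left(-125\right) + \frac{2 \sqrt{2}}{-1} = 6375 + 2 \sqrt{2} \left(-1\right) = 6375 - 2 \sqrt{2}$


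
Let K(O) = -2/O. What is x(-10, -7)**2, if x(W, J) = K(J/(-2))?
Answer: 16/49 ≈ 0.32653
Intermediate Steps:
x(W, J) = 4/J (x(W, J) = -2*(-2/J) = -(-4)/J = 4/J)
x(-10, -7)**2 = (4/(-7))**2 = (4*(-1/7))**2 = (-4/7)**2 = 16/49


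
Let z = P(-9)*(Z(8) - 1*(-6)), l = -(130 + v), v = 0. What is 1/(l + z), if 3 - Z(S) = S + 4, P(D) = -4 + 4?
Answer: -1/130 ≈ -0.0076923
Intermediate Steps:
P(D) = 0
Z(S) = -1 - S (Z(S) = 3 - (S + 4) = 3 - (4 + S) = 3 + (-4 - S) = -1 - S)
l = -130 (l = -(130 + 0) = -1*130 = -130)
z = 0 (z = 0*((-1 - 1*8) - 1*(-6)) = 0*((-1 - 8) + 6) = 0*(-9 + 6) = 0*(-3) = 0)
1/(l + z) = 1/(-130 + 0) = 1/(-130) = -1/130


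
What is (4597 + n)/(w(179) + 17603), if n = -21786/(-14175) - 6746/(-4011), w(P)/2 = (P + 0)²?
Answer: 4151582467/73718670375 ≈ 0.056317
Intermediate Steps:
w(P) = 2*P² (w(P) = 2*(P + 0)² = 2*P²)
n = 2904892/902475 (n = -21786*(-1/14175) - 6746*(-1/4011) = 7262/4725 + 6746/4011 = 2904892/902475 ≈ 3.2188)
(4597 + n)/(w(179) + 17603) = (4597 + 2904892/902475)/(2*179² + 17603) = 4151582467/(902475*(2*32041 + 17603)) = 4151582467/(902475*(64082 + 17603)) = (4151582467/902475)/81685 = (4151582467/902475)*(1/81685) = 4151582467/73718670375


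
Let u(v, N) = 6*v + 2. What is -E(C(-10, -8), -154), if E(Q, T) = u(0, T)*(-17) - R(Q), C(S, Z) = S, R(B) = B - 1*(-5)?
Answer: 29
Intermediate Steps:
u(v, N) = 2 + 6*v
R(B) = 5 + B (R(B) = B + 5 = 5 + B)
E(Q, T) = -39 - Q (E(Q, T) = (2 + 6*0)*(-17) - (5 + Q) = (2 + 0)*(-17) + (-5 - Q) = 2*(-17) + (-5 - Q) = -34 + (-5 - Q) = -39 - Q)
-E(C(-10, -8), -154) = -(-39 - 1*(-10)) = -(-39 + 10) = -1*(-29) = 29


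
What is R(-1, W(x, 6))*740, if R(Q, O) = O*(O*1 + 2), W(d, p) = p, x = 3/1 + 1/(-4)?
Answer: 35520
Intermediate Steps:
x = 11/4 (x = 3*1 + 1*(-¼) = 3 - ¼ = 11/4 ≈ 2.7500)
R(Q, O) = O*(2 + O) (R(Q, O) = O*(O + 2) = O*(2 + O))
R(-1, W(x, 6))*740 = (6*(2 + 6))*740 = (6*8)*740 = 48*740 = 35520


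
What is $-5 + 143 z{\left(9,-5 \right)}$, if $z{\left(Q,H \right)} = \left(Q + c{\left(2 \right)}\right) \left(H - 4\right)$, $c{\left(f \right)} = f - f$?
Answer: $-11588$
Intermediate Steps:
$c{\left(f \right)} = 0$
$z{\left(Q,H \right)} = Q \left(-4 + H\right)$ ($z{\left(Q,H \right)} = \left(Q + 0\right) \left(H - 4\right) = Q \left(-4 + H\right)$)
$-5 + 143 z{\left(9,-5 \right)} = -5 + 143 \cdot 9 \left(-4 - 5\right) = -5 + 143 \cdot 9 \left(-9\right) = -5 + 143 \left(-81\right) = -5 - 11583 = -11588$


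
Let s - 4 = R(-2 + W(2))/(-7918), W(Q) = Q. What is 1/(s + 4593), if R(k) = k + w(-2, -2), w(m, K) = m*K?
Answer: 3959/18199521 ≈ 0.00021753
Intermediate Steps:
w(m, K) = K*m
R(k) = 4 + k (R(k) = k - 2*(-2) = k + 4 = 4 + k)
s = 15834/3959 (s = 4 + (4 + (-2 + 2))/(-7918) = 4 + (4 + 0)*(-1/7918) = 4 + 4*(-1/7918) = 4 - 2/3959 = 15834/3959 ≈ 3.9995)
1/(s + 4593) = 1/(15834/3959 + 4593) = 1/(18199521/3959) = 3959/18199521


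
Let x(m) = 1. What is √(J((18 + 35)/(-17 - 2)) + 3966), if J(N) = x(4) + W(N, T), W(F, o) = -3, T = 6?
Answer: 2*√991 ≈ 62.960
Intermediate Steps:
J(N) = -2 (J(N) = 1 - 3 = -2)
√(J((18 + 35)/(-17 - 2)) + 3966) = √(-2 + 3966) = √3964 = 2*√991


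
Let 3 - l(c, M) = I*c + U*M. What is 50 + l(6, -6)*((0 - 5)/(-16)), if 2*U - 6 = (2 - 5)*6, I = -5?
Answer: 785/16 ≈ 49.063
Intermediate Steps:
U = -6 (U = 3 + ((2 - 5)*6)/2 = 3 + (-3*6)/2 = 3 + (½)*(-18) = 3 - 9 = -6)
l(c, M) = 3 + 5*c + 6*M (l(c, M) = 3 - (-5*c - 6*M) = 3 - (-6*M - 5*c) = 3 + (5*c + 6*M) = 3 + 5*c + 6*M)
50 + l(6, -6)*((0 - 5)/(-16)) = 50 + (3 + 5*6 + 6*(-6))*((0 - 5)/(-16)) = 50 + (3 + 30 - 36)*(-5*(-1/16)) = 50 - 3*5/16 = 50 - 15/16 = 785/16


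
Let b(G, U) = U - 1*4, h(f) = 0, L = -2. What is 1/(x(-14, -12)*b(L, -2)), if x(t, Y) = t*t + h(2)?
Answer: -1/1176 ≈ -0.00085034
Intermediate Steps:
b(G, U) = -4 + U (b(G, U) = U - 4 = -4 + U)
x(t, Y) = t² (x(t, Y) = t*t + 0 = t² + 0 = t²)
1/(x(-14, -12)*b(L, -2)) = 1/((-14)²*(-4 - 2)) = 1/(196*(-6)) = 1/(-1176) = -1/1176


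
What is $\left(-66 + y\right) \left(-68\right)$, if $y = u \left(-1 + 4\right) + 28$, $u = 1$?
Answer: $2380$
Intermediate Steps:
$y = 31$ ($y = 1 \left(-1 + 4\right) + 28 = 1 \cdot 3 + 28 = 3 + 28 = 31$)
$\left(-66 + y\right) \left(-68\right) = \left(-66 + 31\right) \left(-68\right) = \left(-35\right) \left(-68\right) = 2380$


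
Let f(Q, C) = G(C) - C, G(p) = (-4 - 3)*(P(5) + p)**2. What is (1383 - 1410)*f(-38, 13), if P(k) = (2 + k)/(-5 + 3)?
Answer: 69633/4 ≈ 17408.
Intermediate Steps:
P(k) = -1 - k/2 (P(k) = (2 + k)/(-2) = (2 + k)*(-1/2) = -1 - k/2)
G(p) = -7*(-7/2 + p)**2 (G(p) = (-4 - 3)*((-1 - 1/2*5) + p)**2 = -7*((-1 - 5/2) + p)**2 = -7*(-7/2 + p)**2)
f(Q, C) = -C - 7*(-7 + 2*C)**2/4 (f(Q, C) = -7*(-7 + 2*C)**2/4 - C = -C - 7*(-7 + 2*C)**2/4)
(1383 - 1410)*f(-38, 13) = (1383 - 1410)*(-343/4 - 7*13**2 + 48*13) = -27*(-343/4 - 7*169 + 624) = -27*(-343/4 - 1183 + 624) = -27*(-2579/4) = 69633/4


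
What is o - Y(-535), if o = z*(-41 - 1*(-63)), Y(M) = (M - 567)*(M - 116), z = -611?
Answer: -730844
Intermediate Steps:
Y(M) = (-567 + M)*(-116 + M)
o = -13442 (o = -611*(-41 - 1*(-63)) = -611*(-41 + 63) = -611*22 = -13442)
o - Y(-535) = -13442 - (65772 + (-535)² - 683*(-535)) = -13442 - (65772 + 286225 + 365405) = -13442 - 1*717402 = -13442 - 717402 = -730844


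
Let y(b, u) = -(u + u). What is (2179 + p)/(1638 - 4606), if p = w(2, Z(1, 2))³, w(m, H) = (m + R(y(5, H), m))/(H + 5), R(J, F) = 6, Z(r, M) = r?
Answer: -58897/80136 ≈ -0.73496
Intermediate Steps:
y(b, u) = -2*u
w(m, H) = (6 + m)/(5 + H) (w(m, H) = (m + 6)/(H + 5) = (6 + m)/(5 + H))
p = 64/27 (p = ((6 + 2)/(5 + 1))³ = (8/6)³ = ((⅙)*8)³ = (4/3)³ = 64/27 ≈ 2.3704)
(2179 + p)/(1638 - 4606) = (2179 + 64/27)/(1638 - 4606) = (58897/27)/(-2968) = (58897/27)*(-1/2968) = -58897/80136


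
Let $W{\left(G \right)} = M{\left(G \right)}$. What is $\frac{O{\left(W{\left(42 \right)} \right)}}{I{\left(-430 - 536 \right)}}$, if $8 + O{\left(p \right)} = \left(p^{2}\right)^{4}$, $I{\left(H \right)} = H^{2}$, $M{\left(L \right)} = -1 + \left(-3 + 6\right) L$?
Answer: $\frac{8514949253627231}{133308} \approx 6.3874 \cdot 10^{10}$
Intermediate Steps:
$M{\left(L \right)} = -1 + 3 L$
$W{\left(G \right)} = -1 + 3 G$
$O{\left(p \right)} = -8 + p^{8}$ ($O{\left(p \right)} = -8 + \left(p^{2}\right)^{4} = -8 + p^{8}$)
$\frac{O{\left(W{\left(42 \right)} \right)}}{I{\left(-430 - 536 \right)}} = \frac{-8 + \left(-1 + 3 \cdot 42\right)^{8}}{\left(-430 - 536\right)^{2}} = \frac{-8 + \left(-1 + 126\right)^{8}}{\left(-966\right)^{2}} = \frac{-8 + 125^{8}}{933156} = \left(-8 + 59604644775390625\right) \frac{1}{933156} = 59604644775390617 \cdot \frac{1}{933156} = \frac{8514949253627231}{133308}$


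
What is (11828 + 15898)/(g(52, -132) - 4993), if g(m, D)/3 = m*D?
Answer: -27726/25585 ≈ -1.0837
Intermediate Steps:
g(m, D) = 3*D*m (g(m, D) = 3*(m*D) = 3*(D*m) = 3*D*m)
(11828 + 15898)/(g(52, -132) - 4993) = (11828 + 15898)/(3*(-132)*52 - 4993) = 27726/(-20592 - 4993) = 27726/(-25585) = 27726*(-1/25585) = -27726/25585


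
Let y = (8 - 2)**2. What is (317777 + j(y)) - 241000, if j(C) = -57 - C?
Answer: 76684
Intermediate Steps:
y = 36 (y = 6**2 = 36)
(317777 + j(y)) - 241000 = (317777 + (-57 - 1*36)) - 241000 = (317777 + (-57 - 36)) - 241000 = (317777 - 93) - 241000 = 317684 - 241000 = 76684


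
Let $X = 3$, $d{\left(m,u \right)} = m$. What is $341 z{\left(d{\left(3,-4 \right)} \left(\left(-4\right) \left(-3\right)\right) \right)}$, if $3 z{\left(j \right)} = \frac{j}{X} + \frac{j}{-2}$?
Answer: $-682$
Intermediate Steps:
$z{\left(j \right)} = - \frac{j}{18}$ ($z{\left(j \right)} = \frac{\frac{j}{3} + \frac{j}{-2}}{3} = \frac{j \frac{1}{3} + j \left(- \frac{1}{2}\right)}{3} = \frac{\frac{j}{3} - \frac{j}{2}}{3} = \frac{\left(- \frac{1}{6}\right) j}{3} = - \frac{j}{18}$)
$341 z{\left(d{\left(3,-4 \right)} \left(\left(-4\right) \left(-3\right)\right) \right)} = 341 \left(- \frac{3 \left(\left(-4\right) \left(-3\right)\right)}{18}\right) = 341 \left(- \frac{3 \cdot 12}{18}\right) = 341 \left(\left(- \frac{1}{18}\right) 36\right) = 341 \left(-2\right) = -682$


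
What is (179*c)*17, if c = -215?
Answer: -654245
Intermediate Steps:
(179*c)*17 = (179*(-215))*17 = -38485*17 = -654245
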